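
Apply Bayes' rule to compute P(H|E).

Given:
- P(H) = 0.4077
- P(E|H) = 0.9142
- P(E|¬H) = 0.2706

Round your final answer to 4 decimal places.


Bayes' theorem: P(H|E) = P(E|H) × P(H) / P(E)

Step 1: Calculate P(E) using law of total probability
P(E) = P(E|H)P(H) + P(E|¬H)P(¬H)
     = 0.9142 × 0.4077 + 0.2706 × 0.5923
     = 0.37271934 + 0.16027638
     = 0.53299572

Step 2: Apply Bayes' theorem
P(H|E) = P(E|H) × P(H) / P(E)
       = 0.37271934 / 0.53299572
       = 0.6993


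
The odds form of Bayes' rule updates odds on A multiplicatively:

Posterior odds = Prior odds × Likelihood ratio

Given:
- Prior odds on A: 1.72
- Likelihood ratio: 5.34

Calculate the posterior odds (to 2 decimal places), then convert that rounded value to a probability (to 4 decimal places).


Step 1: Calculate posterior odds
Posterior odds = Prior odds × LR
               = 1.72 × 5.34
               = 9.18

Step 2: Convert to probability
P(A|E) = Posterior odds / (1 + Posterior odds)
       = 9.18 / (1 + 9.18)
       = 9.18 / 10.18
       = 0.9018

The evidence increased P(A) from 0.6324 to 0.9018.


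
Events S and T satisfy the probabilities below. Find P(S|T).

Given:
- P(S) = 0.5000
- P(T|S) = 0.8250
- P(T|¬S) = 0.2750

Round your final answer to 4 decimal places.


Bayes' theorem: P(S|T) = P(T|S) × P(S) / P(T)

Step 1: Calculate P(T) using law of total probability
P(T) = P(T|S)P(S) + P(T|¬S)P(¬S)
     = 0.8250 × 0.5000 + 0.2750 × 0.5000
     = 0.41250000 + 0.13750000
     = 0.55000000

Step 2: Apply Bayes' theorem
P(S|T) = P(T|S) × P(S) / P(T)
       = 0.41250000 / 0.55000000
       = 0.7500


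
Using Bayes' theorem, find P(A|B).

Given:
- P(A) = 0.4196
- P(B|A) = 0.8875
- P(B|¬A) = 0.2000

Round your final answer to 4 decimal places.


Bayes' theorem: P(A|B) = P(B|A) × P(A) / P(B)

Step 1: Calculate P(B) using law of total probability
P(B) = P(B|A)P(A) + P(B|¬A)P(¬A)
     = 0.8875 × 0.4196 + 0.2000 × 0.5804
     = 0.37239500 + 0.11608000
     = 0.48847500

Step 2: Apply Bayes' theorem
P(A|B) = P(B|A) × P(A) / P(B)
       = 0.37239500 / 0.48847500
       = 0.7624


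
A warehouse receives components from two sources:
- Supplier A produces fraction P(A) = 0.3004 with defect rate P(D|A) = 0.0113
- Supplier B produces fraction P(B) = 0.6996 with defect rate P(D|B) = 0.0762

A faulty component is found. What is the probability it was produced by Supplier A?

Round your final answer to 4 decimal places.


Let A = from Supplier A, D = faulty

Given:
- P(A) = 0.3004, P(B) = 0.6996
- P(D|A) = 0.0113, P(D|B) = 0.0762

Step 1: Find P(D)
P(D) = P(D|A)P(A) + P(D|B)P(B)
     = 0.0113 × 0.3004 + 0.0762 × 0.6996
     = 0.00339452 + 0.05330952
     = 0.05670404

Step 2: Apply Bayes' theorem
P(A|D) = P(D|A)P(A) / P(D)
       = 0.00339452 / 0.05670404
       = 0.0599


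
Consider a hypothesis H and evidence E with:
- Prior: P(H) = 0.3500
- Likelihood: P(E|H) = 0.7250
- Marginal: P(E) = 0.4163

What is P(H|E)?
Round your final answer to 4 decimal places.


Using Bayes' theorem:

P(H|E) = P(E|H) × P(H) / P(E)
       = 0.7250 × 0.3500 / 0.4163
       = 0.25375000 / 0.4163
       = 0.6095

The evidence strengthens our belief in H.
Prior: 0.3500 → Posterior: 0.6095


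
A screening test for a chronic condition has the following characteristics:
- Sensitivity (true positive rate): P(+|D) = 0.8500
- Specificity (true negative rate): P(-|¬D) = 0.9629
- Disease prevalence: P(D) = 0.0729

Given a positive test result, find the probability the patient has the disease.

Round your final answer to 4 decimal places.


Let D = has disease, + = positive test

Given:
- P(D) = 0.0729 (prevalence)
- P(+|D) = 0.8500 (sensitivity)
- P(-|¬D) = 0.9629 (specificity)
- P(+|¬D) = 0.0371 (false positive rate = 1 - specificity)

Step 1: Find P(+)
P(+) = P(+|D)P(D) + P(+|¬D)P(¬D)
     = 0.8500 × 0.0729 + 0.0371 × 0.9271
     = 0.06196500 + 0.03439541
     = 0.09636041

Step 2: Apply Bayes' theorem for P(D|+)
P(D|+) = P(+|D)P(D) / P(+)
       = 0.06196500 / 0.09636041
       = 0.6431


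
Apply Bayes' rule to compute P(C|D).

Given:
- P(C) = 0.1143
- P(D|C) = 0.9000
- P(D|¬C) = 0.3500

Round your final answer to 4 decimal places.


Bayes' theorem: P(C|D) = P(D|C) × P(C) / P(D)

Step 1: Calculate P(D) using law of total probability
P(D) = P(D|C)P(C) + P(D|¬C)P(¬C)
     = 0.9000 × 0.1143 + 0.3500 × 0.8857
     = 0.10287000 + 0.30999500
     = 0.41286500

Step 2: Apply Bayes' theorem
P(C|D) = P(D|C) × P(C) / P(D)
       = 0.10287000 / 0.41286500
       = 0.2492


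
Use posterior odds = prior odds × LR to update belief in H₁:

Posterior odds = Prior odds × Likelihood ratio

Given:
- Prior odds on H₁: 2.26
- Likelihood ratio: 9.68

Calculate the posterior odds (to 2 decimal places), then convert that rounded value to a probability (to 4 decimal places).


Step 1: Calculate posterior odds
Posterior odds = Prior odds × LR
               = 2.26 × 9.68
               = 21.88

Step 2: Convert to probability
P(H₁|E) = Posterior odds / (1 + Posterior odds)
       = 21.88 / (1 + 21.88)
       = 21.88 / 22.88
       = 0.9563

The evidence increased P(H₁) from 0.6933 to 0.9563.


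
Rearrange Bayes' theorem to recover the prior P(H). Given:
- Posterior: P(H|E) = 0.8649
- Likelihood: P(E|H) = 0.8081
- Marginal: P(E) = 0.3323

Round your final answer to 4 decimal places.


From Bayes' theorem: P(H|E) = P(E|H) × P(H) / P(E)

Rearranging for P(H):
P(H) = P(H|E) × P(E) / P(E|H)
     = 0.8649 × 0.3323 / 0.8081
     = 0.28740627 / 0.8081
     = 0.3557


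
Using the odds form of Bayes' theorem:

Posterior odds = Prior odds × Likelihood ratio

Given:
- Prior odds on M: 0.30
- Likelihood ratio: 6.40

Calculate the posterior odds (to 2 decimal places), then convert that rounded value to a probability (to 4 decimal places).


Step 1: Calculate posterior odds
Posterior odds = Prior odds × LR
               = 0.30 × 6.40
               = 1.92

Step 2: Convert to probability
P(M|E) = Posterior odds / (1 + Posterior odds)
       = 1.92 / (1 + 1.92)
       = 1.92 / 2.92
       = 0.6575

The evidence increased P(M) from 0.2308 to 0.6575.


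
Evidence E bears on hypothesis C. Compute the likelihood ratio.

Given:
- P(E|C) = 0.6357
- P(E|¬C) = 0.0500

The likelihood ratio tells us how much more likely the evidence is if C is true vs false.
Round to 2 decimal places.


Likelihood Ratio (LR) = P(E|C) / P(E|¬C)

LR = 0.6357 / 0.0500
   = 12.71

The evidence is 12.71 times more likely if C is true than if C is false.
Because LR exceeds 1, E is evidence for C.


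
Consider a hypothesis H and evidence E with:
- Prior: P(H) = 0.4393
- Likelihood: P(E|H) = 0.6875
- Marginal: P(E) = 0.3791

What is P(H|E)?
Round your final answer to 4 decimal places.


Using Bayes' theorem:

P(H|E) = P(E|H) × P(H) / P(E)
       = 0.6875 × 0.4393 / 0.3791
       = 0.30201875 / 0.3791
       = 0.7967

The evidence strengthens our belief in H.
Prior: 0.4393 → Posterior: 0.7967


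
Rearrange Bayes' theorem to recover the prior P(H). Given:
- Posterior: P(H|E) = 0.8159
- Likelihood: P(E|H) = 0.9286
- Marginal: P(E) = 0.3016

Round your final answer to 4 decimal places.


From Bayes' theorem: P(H|E) = P(E|H) × P(H) / P(E)

Rearranging for P(H):
P(H) = P(H|E) × P(E) / P(E|H)
     = 0.8159 × 0.3016 / 0.9286
     = 0.24607544 / 0.9286
     = 0.2650


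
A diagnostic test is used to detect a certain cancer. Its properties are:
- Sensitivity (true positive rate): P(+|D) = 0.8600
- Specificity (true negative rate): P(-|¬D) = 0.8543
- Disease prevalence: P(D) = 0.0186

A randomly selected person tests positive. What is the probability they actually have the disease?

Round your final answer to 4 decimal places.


Let D = has disease, + = positive test

Given:
- P(D) = 0.0186 (prevalence)
- P(+|D) = 0.8600 (sensitivity)
- P(-|¬D) = 0.8543 (specificity)
- P(+|¬D) = 0.1457 (false positive rate = 1 - specificity)

Step 1: Find P(+)
P(+) = P(+|D)P(D) + P(+|¬D)P(¬D)
     = 0.8600 × 0.0186 + 0.1457 × 0.9814
     = 0.01599600 + 0.14298998
     = 0.15898598

Step 2: Apply Bayes' theorem for P(D|+)
P(D|+) = P(+|D)P(D) / P(+)
       = 0.01599600 / 0.15898598
       = 0.1006


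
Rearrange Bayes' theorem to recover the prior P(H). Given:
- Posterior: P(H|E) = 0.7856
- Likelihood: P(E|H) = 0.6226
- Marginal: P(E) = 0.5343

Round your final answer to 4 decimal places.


From Bayes' theorem: P(H|E) = P(E|H) × P(H) / P(E)

Rearranging for P(H):
P(H) = P(H|E) × P(E) / P(E|H)
     = 0.7856 × 0.5343 / 0.6226
     = 0.41974608 / 0.6226
     = 0.6742


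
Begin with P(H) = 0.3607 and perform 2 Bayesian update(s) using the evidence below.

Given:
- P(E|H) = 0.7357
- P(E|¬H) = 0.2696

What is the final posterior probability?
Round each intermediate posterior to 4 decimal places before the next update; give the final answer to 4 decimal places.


Sequential Bayesian updating:

Initial prior: P(H) = 0.3607

Update 1:
  P(E) = 0.7357 × 0.3607 + 0.2696 × 0.6393 = 0.26536699 + 0.17235528 = 0.43772227
  P(H|E) = 0.26536699 / 0.43772227 = 0.6062

Update 2:
  P(E) = 0.7357 × 0.6062 + 0.2696 × 0.3938 = 0.44598134 + 0.10616848 = 0.55214982
  P(H|E) = 0.44598134 / 0.55214982 = 0.8077

Final posterior: 0.8077


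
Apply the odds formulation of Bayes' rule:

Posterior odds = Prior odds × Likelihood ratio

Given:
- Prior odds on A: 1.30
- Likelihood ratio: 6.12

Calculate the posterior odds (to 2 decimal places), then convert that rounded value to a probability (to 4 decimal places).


Step 1: Calculate posterior odds
Posterior odds = Prior odds × LR
               = 1.30 × 6.12
               = 7.96

Step 2: Convert to probability
P(A|E) = Posterior odds / (1 + Posterior odds)
       = 7.96 / (1 + 7.96)
       = 7.96 / 8.96
       = 0.8884

The evidence increased P(A) from 0.5652 to 0.8884.


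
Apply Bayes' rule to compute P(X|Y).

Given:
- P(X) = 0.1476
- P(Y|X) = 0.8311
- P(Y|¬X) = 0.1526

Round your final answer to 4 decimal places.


Bayes' theorem: P(X|Y) = P(Y|X) × P(X) / P(Y)

Step 1: Calculate P(Y) using law of total probability
P(Y) = P(Y|X)P(X) + P(Y|¬X)P(¬X)
     = 0.8311 × 0.1476 + 0.1526 × 0.8524
     = 0.12267036 + 0.13007624
     = 0.25274660

Step 2: Apply Bayes' theorem
P(X|Y) = P(Y|X) × P(X) / P(Y)
       = 0.12267036 / 0.25274660
       = 0.4853


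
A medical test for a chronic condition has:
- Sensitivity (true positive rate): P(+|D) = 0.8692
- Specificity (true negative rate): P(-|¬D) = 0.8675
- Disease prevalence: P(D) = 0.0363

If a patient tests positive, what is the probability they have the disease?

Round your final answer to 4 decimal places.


Let D = has disease, + = positive test

Given:
- P(D) = 0.0363 (prevalence)
- P(+|D) = 0.8692 (sensitivity)
- P(-|¬D) = 0.8675 (specificity)
- P(+|¬D) = 0.1325 (false positive rate = 1 - specificity)

Step 1: Find P(+)
P(+) = P(+|D)P(D) + P(+|¬D)P(¬D)
     = 0.8692 × 0.0363 + 0.1325 × 0.9637
     = 0.03155196 + 0.12769025
     = 0.15924221

Step 2: Apply Bayes' theorem for P(D|+)
P(D|+) = P(+|D)P(D) / P(+)
       = 0.03155196 / 0.15924221
       = 0.1981


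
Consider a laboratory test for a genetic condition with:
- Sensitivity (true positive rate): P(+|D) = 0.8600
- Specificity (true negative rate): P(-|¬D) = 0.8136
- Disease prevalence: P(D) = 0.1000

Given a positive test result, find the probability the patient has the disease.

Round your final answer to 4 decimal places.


Let D = has disease, + = positive test

Given:
- P(D) = 0.1000 (prevalence)
- P(+|D) = 0.8600 (sensitivity)
- P(-|¬D) = 0.8136 (specificity)
- P(+|¬D) = 0.1864 (false positive rate = 1 - specificity)

Step 1: Find P(+)
P(+) = P(+|D)P(D) + P(+|¬D)P(¬D)
     = 0.8600 × 0.1000 + 0.1864 × 0.9000
     = 0.08600000 + 0.16776000
     = 0.25376000

Step 2: Apply Bayes' theorem for P(D|+)
P(D|+) = P(+|D)P(D) / P(+)
       = 0.08600000 / 0.25376000
       = 0.3389


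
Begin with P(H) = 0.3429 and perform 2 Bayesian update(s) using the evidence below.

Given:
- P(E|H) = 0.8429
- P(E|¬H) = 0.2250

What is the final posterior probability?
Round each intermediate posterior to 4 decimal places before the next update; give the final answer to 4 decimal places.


Sequential Bayesian updating:

Initial prior: P(H) = 0.3429

Update 1:
  P(E) = 0.8429 × 0.3429 + 0.2250 × 0.6571 = 0.28903041 + 0.14784750 = 0.43687791
  P(H|E) = 0.28903041 / 0.43687791 = 0.6616

Update 2:
  P(E) = 0.8429 × 0.6616 + 0.2250 × 0.3384 = 0.55766264 + 0.07614000 = 0.63380264
  P(H|E) = 0.55766264 / 0.63380264 = 0.8799

Final posterior: 0.8799


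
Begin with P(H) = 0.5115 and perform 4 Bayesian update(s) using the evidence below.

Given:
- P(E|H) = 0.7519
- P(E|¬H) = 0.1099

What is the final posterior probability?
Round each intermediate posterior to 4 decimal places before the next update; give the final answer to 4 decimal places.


Sequential Bayesian updating:

Initial prior: P(H) = 0.5115

Update 1:
  P(E) = 0.7519 × 0.5115 + 0.1099 × 0.4885 = 0.38459685 + 0.05368615 = 0.43828300
  P(H|E) = 0.38459685 / 0.43828300 = 0.8775

Update 2:
  P(E) = 0.7519 × 0.8775 + 0.1099 × 0.1225 = 0.65979225 + 0.01346275 = 0.67325500
  P(H|E) = 0.65979225 / 0.67325500 = 0.9800

Update 3:
  P(E) = 0.7519 × 0.9800 + 0.1099 × 0.0200 = 0.73686200 + 0.00219800 = 0.73906000
  P(H|E) = 0.73686200 / 0.73906000 = 0.9970

Update 4:
  P(E) = 0.7519 × 0.9970 + 0.1099 × 0.0030 = 0.74964430 + 0.00032970 = 0.74997400
  P(H|E) = 0.74964430 / 0.74997400 = 0.9996

Final posterior: 0.9996


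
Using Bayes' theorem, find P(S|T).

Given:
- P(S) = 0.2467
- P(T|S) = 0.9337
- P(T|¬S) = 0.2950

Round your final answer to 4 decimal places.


Bayes' theorem: P(S|T) = P(T|S) × P(S) / P(T)

Step 1: Calculate P(T) using law of total probability
P(T) = P(T|S)P(S) + P(T|¬S)P(¬S)
     = 0.9337 × 0.2467 + 0.2950 × 0.7533
     = 0.23034379 + 0.22222350
     = 0.45256729

Step 2: Apply Bayes' theorem
P(S|T) = P(T|S) × P(S) / P(T)
       = 0.23034379 / 0.45256729
       = 0.5090


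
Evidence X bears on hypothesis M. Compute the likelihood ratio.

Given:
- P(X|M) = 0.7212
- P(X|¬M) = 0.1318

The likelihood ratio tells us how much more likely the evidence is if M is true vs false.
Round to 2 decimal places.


Likelihood Ratio (LR) = P(X|M) / P(X|¬M)

LR = 0.7212 / 0.1318
   = 5.47

The evidence is 5.47 times more likely if M is true than if M is false.
Since LR > 1, the evidence supports M over ¬M.


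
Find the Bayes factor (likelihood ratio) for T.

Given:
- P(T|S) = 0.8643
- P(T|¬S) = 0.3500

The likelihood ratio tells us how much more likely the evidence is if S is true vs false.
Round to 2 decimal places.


Likelihood Ratio (LR) = P(T|S) / P(T|¬S)

LR = 0.8643 / 0.3500
   = 2.47

The evidence is 2.47 times more likely if S is true than if S is false.
Since LR > 1, the evidence supports S over ¬S.


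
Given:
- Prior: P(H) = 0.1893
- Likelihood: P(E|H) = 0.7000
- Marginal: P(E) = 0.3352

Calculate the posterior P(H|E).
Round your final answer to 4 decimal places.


Using Bayes' theorem:

P(H|E) = P(E|H) × P(H) / P(E)
       = 0.7000 × 0.1893 / 0.3352
       = 0.13251000 / 0.3352
       = 0.3953

The evidence strengthens our belief in H.
Prior: 0.1893 → Posterior: 0.3953


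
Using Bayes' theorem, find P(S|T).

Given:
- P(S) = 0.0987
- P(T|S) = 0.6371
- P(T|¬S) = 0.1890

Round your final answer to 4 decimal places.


Bayes' theorem: P(S|T) = P(T|S) × P(S) / P(T)

Step 1: Calculate P(T) using law of total probability
P(T) = P(T|S)P(S) + P(T|¬S)P(¬S)
     = 0.6371 × 0.0987 + 0.1890 × 0.9013
     = 0.06288177 + 0.17034570
     = 0.23322747

Step 2: Apply Bayes' theorem
P(S|T) = P(T|S) × P(S) / P(T)
       = 0.06288177 / 0.23322747
       = 0.2696


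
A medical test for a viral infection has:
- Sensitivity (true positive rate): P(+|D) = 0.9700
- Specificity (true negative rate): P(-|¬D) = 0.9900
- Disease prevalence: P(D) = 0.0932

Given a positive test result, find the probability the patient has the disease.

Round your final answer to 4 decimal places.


Let D = has disease, + = positive test

Given:
- P(D) = 0.0932 (prevalence)
- P(+|D) = 0.9700 (sensitivity)
- P(-|¬D) = 0.9900 (specificity)
- P(+|¬D) = 0.0100 (false positive rate = 1 - specificity)

Step 1: Find P(+)
P(+) = P(+|D)P(D) + P(+|¬D)P(¬D)
     = 0.9700 × 0.0932 + 0.0100 × 0.9068
     = 0.09040400 + 0.00906800
     = 0.09947200

Step 2: Apply Bayes' theorem for P(D|+)
P(D|+) = P(+|D)P(D) / P(+)
       = 0.09040400 / 0.09947200
       = 0.9088


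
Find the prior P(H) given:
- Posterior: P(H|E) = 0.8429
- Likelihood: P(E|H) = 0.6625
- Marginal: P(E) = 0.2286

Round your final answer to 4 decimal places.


From Bayes' theorem: P(H|E) = P(E|H) × P(H) / P(E)

Rearranging for P(H):
P(H) = P(H|E) × P(E) / P(E|H)
     = 0.8429 × 0.2286 / 0.6625
     = 0.19268694 / 0.6625
     = 0.2908


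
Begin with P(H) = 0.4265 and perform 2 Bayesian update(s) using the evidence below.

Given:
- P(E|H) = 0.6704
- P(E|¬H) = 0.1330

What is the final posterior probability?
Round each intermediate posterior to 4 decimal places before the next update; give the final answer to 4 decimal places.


Sequential Bayesian updating:

Initial prior: P(H) = 0.4265

Update 1:
  P(E) = 0.6704 × 0.4265 + 0.1330 × 0.5735 = 0.28592560 + 0.07627550 = 0.36220110
  P(H|E) = 0.28592560 / 0.36220110 = 0.7894

Update 2:
  P(E) = 0.6704 × 0.7894 + 0.1330 × 0.2106 = 0.52921376 + 0.02800980 = 0.55722356
  P(H|E) = 0.52921376 / 0.55722356 = 0.9497

Final posterior: 0.9497


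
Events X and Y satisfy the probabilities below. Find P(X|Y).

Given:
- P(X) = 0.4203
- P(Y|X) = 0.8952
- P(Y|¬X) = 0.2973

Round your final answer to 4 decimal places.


Bayes' theorem: P(X|Y) = P(Y|X) × P(X) / P(Y)

Step 1: Calculate P(Y) using law of total probability
P(Y) = P(Y|X)P(X) + P(Y|¬X)P(¬X)
     = 0.8952 × 0.4203 + 0.2973 × 0.5797
     = 0.37625256 + 0.17234481
     = 0.54859737

Step 2: Apply Bayes' theorem
P(X|Y) = P(Y|X) × P(X) / P(Y)
       = 0.37625256 / 0.54859737
       = 0.6858


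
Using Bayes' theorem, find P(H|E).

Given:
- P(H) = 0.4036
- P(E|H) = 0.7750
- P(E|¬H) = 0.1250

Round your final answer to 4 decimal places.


Bayes' theorem: P(H|E) = P(E|H) × P(H) / P(E)

Step 1: Calculate P(E) using law of total probability
P(E) = P(E|H)P(H) + P(E|¬H)P(¬H)
     = 0.7750 × 0.4036 + 0.1250 × 0.5964
     = 0.31279000 + 0.07455000
     = 0.38734000

Step 2: Apply Bayes' theorem
P(H|E) = P(E|H) × P(H) / P(E)
       = 0.31279000 / 0.38734000
       = 0.8075


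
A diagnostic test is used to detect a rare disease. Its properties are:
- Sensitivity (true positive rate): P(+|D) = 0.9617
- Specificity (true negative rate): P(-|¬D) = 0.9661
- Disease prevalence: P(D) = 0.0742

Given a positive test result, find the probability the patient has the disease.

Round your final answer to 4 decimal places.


Let D = has disease, + = positive test

Given:
- P(D) = 0.0742 (prevalence)
- P(+|D) = 0.9617 (sensitivity)
- P(-|¬D) = 0.9661 (specificity)
- P(+|¬D) = 0.0339 (false positive rate = 1 - specificity)

Step 1: Find P(+)
P(+) = P(+|D)P(D) + P(+|¬D)P(¬D)
     = 0.9617 × 0.0742 + 0.0339 × 0.9258
     = 0.07135814 + 0.03138462
     = 0.10274276

Step 2: Apply Bayes' theorem for P(D|+)
P(D|+) = P(+|D)P(D) / P(+)
       = 0.07135814 / 0.10274276
       = 0.6945


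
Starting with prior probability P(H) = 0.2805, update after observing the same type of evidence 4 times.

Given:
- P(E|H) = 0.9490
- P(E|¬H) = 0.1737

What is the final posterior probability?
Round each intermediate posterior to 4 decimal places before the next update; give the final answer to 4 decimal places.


Sequential Bayesian updating:

Initial prior: P(H) = 0.2805

Update 1:
  P(E) = 0.9490 × 0.2805 + 0.1737 × 0.7195 = 0.26619450 + 0.12497715 = 0.39117165
  P(H|E) = 0.26619450 / 0.39117165 = 0.6805

Update 2:
  P(E) = 0.9490 × 0.6805 + 0.1737 × 0.3195 = 0.64579450 + 0.05549715 = 0.70129165
  P(H|E) = 0.64579450 / 0.70129165 = 0.9209

Update 3:
  P(E) = 0.9490 × 0.9209 + 0.1737 × 0.0791 = 0.87393410 + 0.01373967 = 0.88767377
  P(H|E) = 0.87393410 / 0.88767377 = 0.9845

Update 4:
  P(E) = 0.9490 × 0.9845 + 0.1737 × 0.0155 = 0.93429050 + 0.00269235 = 0.93698285
  P(H|E) = 0.93429050 / 0.93698285 = 0.9971

Final posterior: 0.9971


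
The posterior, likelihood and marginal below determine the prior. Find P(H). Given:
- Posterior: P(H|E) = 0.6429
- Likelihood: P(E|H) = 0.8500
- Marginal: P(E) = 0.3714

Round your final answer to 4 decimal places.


From Bayes' theorem: P(H|E) = P(E|H) × P(H) / P(E)

Rearranging for P(H):
P(H) = P(H|E) × P(E) / P(E|H)
     = 0.6429 × 0.3714 / 0.8500
     = 0.23877306 / 0.8500
     = 0.2809


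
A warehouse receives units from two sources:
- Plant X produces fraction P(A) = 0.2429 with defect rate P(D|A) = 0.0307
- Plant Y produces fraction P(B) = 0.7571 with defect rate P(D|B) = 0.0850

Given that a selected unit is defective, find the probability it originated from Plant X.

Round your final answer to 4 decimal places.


Let A = from Plant X, D = defective

Given:
- P(A) = 0.2429, P(B) = 0.7571
- P(D|A) = 0.0307, P(D|B) = 0.0850

Step 1: Find P(D)
P(D) = P(D|A)P(A) + P(D|B)P(B)
     = 0.0307 × 0.2429 + 0.0850 × 0.7571
     = 0.00745703 + 0.06435350
     = 0.07181053

Step 2: Apply Bayes' theorem
P(A|D) = P(D|A)P(A) / P(D)
       = 0.00745703 / 0.07181053
       = 0.1038


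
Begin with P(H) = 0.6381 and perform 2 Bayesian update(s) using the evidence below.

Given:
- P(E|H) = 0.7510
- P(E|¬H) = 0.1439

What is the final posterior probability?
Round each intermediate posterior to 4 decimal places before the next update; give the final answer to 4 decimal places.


Sequential Bayesian updating:

Initial prior: P(H) = 0.6381

Update 1:
  P(E) = 0.7510 × 0.6381 + 0.1439 × 0.3619 = 0.47921310 + 0.05207741 = 0.53129051
  P(H|E) = 0.47921310 / 0.53129051 = 0.9020

Update 2:
  P(E) = 0.7510 × 0.9020 + 0.1439 × 0.0980 = 0.67740200 + 0.01410220 = 0.69150420
  P(H|E) = 0.67740200 / 0.69150420 = 0.9796

Final posterior: 0.9796


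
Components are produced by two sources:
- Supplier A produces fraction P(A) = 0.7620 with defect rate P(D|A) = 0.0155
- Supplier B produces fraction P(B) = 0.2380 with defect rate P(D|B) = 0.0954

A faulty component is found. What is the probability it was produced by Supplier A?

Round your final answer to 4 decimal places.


Let A = from Supplier A, D = faulty

Given:
- P(A) = 0.7620, P(B) = 0.2380
- P(D|A) = 0.0155, P(D|B) = 0.0954

Step 1: Find P(D)
P(D) = P(D|A)P(A) + P(D|B)P(B)
     = 0.0155 × 0.7620 + 0.0954 × 0.2380
     = 0.01181100 + 0.02270520
     = 0.03451620

Step 2: Apply Bayes' theorem
P(A|D) = P(D|A)P(A) / P(D)
       = 0.01181100 / 0.03451620
       = 0.3422


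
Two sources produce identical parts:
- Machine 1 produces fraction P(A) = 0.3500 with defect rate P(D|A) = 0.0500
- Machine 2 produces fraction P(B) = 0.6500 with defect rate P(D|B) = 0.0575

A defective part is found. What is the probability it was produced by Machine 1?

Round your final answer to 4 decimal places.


Let A = from Machine 1, D = defective

Given:
- P(A) = 0.3500, P(B) = 0.6500
- P(D|A) = 0.0500, P(D|B) = 0.0575

Step 1: Find P(D)
P(D) = P(D|A)P(A) + P(D|B)P(B)
     = 0.0500 × 0.3500 + 0.0575 × 0.6500
     = 0.01750000 + 0.03737500
     = 0.05487500

Step 2: Apply Bayes' theorem
P(A|D) = P(D|A)P(A) / P(D)
       = 0.01750000 / 0.05487500
       = 0.3189


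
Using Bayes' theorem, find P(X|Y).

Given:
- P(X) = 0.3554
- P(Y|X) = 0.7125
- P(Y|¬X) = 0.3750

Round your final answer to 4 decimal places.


Bayes' theorem: P(X|Y) = P(Y|X) × P(X) / P(Y)

Step 1: Calculate P(Y) using law of total probability
P(Y) = P(Y|X)P(X) + P(Y|¬X)P(¬X)
     = 0.7125 × 0.3554 + 0.3750 × 0.6446
     = 0.25322250 + 0.24172500
     = 0.49494750

Step 2: Apply Bayes' theorem
P(X|Y) = P(Y|X) × P(X) / P(Y)
       = 0.25322250 / 0.49494750
       = 0.5116


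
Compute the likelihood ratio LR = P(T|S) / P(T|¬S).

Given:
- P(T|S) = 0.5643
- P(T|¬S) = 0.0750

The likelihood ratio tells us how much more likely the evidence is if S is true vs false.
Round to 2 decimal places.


Likelihood Ratio (LR) = P(T|S) / P(T|¬S)

LR = 0.5643 / 0.0750
   = 7.52

The evidence is 7.52 times more likely if S is true than if S is false.
Because LR exceeds 1, T is evidence for S.


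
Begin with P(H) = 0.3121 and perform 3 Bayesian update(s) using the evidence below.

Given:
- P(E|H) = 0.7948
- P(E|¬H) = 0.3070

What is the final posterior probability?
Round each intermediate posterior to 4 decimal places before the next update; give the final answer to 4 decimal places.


Sequential Bayesian updating:

Initial prior: P(H) = 0.3121

Update 1:
  P(E) = 0.7948 × 0.3121 + 0.3070 × 0.6879 = 0.24805708 + 0.21118530 = 0.45924238
  P(H|E) = 0.24805708 / 0.45924238 = 0.5401

Update 2:
  P(E) = 0.7948 × 0.5401 + 0.3070 × 0.4599 = 0.42927148 + 0.14118930 = 0.57046078
  P(H|E) = 0.42927148 / 0.57046078 = 0.7525

Update 3:
  P(E) = 0.7948 × 0.7525 + 0.3070 × 0.2475 = 0.59808700 + 0.07598250 = 0.67406950
  P(H|E) = 0.59808700 / 0.67406950 = 0.8873

Final posterior: 0.8873


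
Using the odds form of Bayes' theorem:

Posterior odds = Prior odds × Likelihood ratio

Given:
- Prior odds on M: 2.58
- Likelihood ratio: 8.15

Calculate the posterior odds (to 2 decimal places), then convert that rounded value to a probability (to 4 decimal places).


Step 1: Calculate posterior odds
Posterior odds = Prior odds × LR
               = 2.58 × 8.15
               = 21.03

Step 2: Convert to probability
P(M|E) = Posterior odds / (1 + Posterior odds)
       = 21.03 / (1 + 21.03)
       = 21.03 / 22.03
       = 0.9546

The evidence increased P(M) from 0.7207 to 0.9546.


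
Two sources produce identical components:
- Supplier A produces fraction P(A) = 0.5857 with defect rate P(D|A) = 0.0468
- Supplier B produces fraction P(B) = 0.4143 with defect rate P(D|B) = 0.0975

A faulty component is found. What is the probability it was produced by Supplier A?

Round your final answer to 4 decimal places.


Let A = from Supplier A, D = faulty

Given:
- P(A) = 0.5857, P(B) = 0.4143
- P(D|A) = 0.0468, P(D|B) = 0.0975

Step 1: Find P(D)
P(D) = P(D|A)P(A) + P(D|B)P(B)
     = 0.0468 × 0.5857 + 0.0975 × 0.4143
     = 0.02741076 + 0.04039425
     = 0.06780501

Step 2: Apply Bayes' theorem
P(A|D) = P(D|A)P(A) / P(D)
       = 0.02741076 / 0.06780501
       = 0.4043


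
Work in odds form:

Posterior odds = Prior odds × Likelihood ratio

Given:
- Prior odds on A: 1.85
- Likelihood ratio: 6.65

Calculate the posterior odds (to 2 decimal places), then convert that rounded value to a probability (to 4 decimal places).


Step 1: Calculate posterior odds
Posterior odds = Prior odds × LR
               = 1.85 × 6.65
               = 12.30

Step 2: Convert to probability
P(A|E) = Posterior odds / (1 + Posterior odds)
       = 12.30 / (1 + 12.30)
       = 12.30 / 13.30
       = 0.9248

The evidence increased P(A) from 0.6491 to 0.9248.


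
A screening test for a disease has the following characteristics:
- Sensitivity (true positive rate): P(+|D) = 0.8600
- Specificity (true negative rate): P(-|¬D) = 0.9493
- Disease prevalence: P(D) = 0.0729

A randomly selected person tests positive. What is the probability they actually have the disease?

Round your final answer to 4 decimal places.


Let D = has disease, + = positive test

Given:
- P(D) = 0.0729 (prevalence)
- P(+|D) = 0.8600 (sensitivity)
- P(-|¬D) = 0.9493 (specificity)
- P(+|¬D) = 0.0507 (false positive rate = 1 - specificity)

Step 1: Find P(+)
P(+) = P(+|D)P(D) + P(+|¬D)P(¬D)
     = 0.8600 × 0.0729 + 0.0507 × 0.9271
     = 0.06269400 + 0.04700397
     = 0.10969797

Step 2: Apply Bayes' theorem for P(D|+)
P(D|+) = P(+|D)P(D) / P(+)
       = 0.06269400 / 0.10969797
       = 0.5715


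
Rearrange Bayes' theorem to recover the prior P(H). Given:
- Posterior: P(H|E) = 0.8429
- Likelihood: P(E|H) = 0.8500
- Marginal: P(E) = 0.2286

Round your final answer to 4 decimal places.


From Bayes' theorem: P(H|E) = P(E|H) × P(H) / P(E)

Rearranging for P(H):
P(H) = P(H|E) × P(E) / P(E|H)
     = 0.8429 × 0.2286 / 0.8500
     = 0.19268694 / 0.8500
     = 0.2267


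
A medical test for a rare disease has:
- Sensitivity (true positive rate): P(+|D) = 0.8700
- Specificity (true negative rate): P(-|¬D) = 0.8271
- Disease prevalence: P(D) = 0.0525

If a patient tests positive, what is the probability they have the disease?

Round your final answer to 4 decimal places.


Let D = has disease, + = positive test

Given:
- P(D) = 0.0525 (prevalence)
- P(+|D) = 0.8700 (sensitivity)
- P(-|¬D) = 0.8271 (specificity)
- P(+|¬D) = 0.1729 (false positive rate = 1 - specificity)

Step 1: Find P(+)
P(+) = P(+|D)P(D) + P(+|¬D)P(¬D)
     = 0.8700 × 0.0525 + 0.1729 × 0.9475
     = 0.04567500 + 0.16382275
     = 0.20949775

Step 2: Apply Bayes' theorem for P(D|+)
P(D|+) = P(+|D)P(D) / P(+)
       = 0.04567500 / 0.20949775
       = 0.2180


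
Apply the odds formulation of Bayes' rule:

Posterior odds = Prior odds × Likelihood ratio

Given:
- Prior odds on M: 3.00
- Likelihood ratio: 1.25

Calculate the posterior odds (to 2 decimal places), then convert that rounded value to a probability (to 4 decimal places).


Step 1: Calculate posterior odds
Posterior odds = Prior odds × LR
               = 3.00 × 1.25
               = 3.75

Step 2: Convert to probability
P(M|E) = Posterior odds / (1 + Posterior odds)
       = 3.75 / (1 + 3.75)
       = 3.75 / 4.75
       = 0.7895

The evidence increased P(M) from 0.7500 to 0.7895.


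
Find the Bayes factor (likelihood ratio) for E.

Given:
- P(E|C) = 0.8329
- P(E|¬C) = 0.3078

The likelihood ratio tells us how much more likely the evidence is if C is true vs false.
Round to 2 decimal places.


Likelihood Ratio (LR) = P(E|C) / P(E|¬C)

LR = 0.8329 / 0.3078
   = 2.71

The evidence is 2.71 times more likely if C is true than if C is false.
Because LR exceeds 1, E is evidence for C.


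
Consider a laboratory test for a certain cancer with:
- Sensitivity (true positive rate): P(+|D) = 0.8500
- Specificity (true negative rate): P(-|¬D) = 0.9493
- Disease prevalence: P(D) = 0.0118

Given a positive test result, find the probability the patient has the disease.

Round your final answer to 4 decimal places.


Let D = has disease, + = positive test

Given:
- P(D) = 0.0118 (prevalence)
- P(+|D) = 0.8500 (sensitivity)
- P(-|¬D) = 0.9493 (specificity)
- P(+|¬D) = 0.0507 (false positive rate = 1 - specificity)

Step 1: Find P(+)
P(+) = P(+|D)P(D) + P(+|¬D)P(¬D)
     = 0.8500 × 0.0118 + 0.0507 × 0.9882
     = 0.01003000 + 0.05010174
     = 0.06013174

Step 2: Apply Bayes' theorem for P(D|+)
P(D|+) = P(+|D)P(D) / P(+)
       = 0.01003000 / 0.06013174
       = 0.1668


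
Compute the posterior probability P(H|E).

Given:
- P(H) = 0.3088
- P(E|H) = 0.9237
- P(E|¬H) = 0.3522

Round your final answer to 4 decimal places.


Bayes' theorem: P(H|E) = P(E|H) × P(H) / P(E)

Step 1: Calculate P(E) using law of total probability
P(E) = P(E|H)P(H) + P(E|¬H)P(¬H)
     = 0.9237 × 0.3088 + 0.3522 × 0.6912
     = 0.28523856 + 0.24344064
     = 0.52867920

Step 2: Apply Bayes' theorem
P(H|E) = P(E|H) × P(H) / P(E)
       = 0.28523856 / 0.52867920
       = 0.5395


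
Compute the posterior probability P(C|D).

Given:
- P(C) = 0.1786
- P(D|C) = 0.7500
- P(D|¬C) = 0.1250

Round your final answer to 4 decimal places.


Bayes' theorem: P(C|D) = P(D|C) × P(C) / P(D)

Step 1: Calculate P(D) using law of total probability
P(D) = P(D|C)P(C) + P(D|¬C)P(¬C)
     = 0.7500 × 0.1786 + 0.1250 × 0.8214
     = 0.13395000 + 0.10267500
     = 0.23662500

Step 2: Apply Bayes' theorem
P(C|D) = P(D|C) × P(C) / P(D)
       = 0.13395000 / 0.23662500
       = 0.5661


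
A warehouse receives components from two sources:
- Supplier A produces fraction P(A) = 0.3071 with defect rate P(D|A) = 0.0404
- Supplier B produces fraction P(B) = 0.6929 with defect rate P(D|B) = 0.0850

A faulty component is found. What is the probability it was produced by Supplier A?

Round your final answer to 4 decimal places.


Let A = from Supplier A, D = faulty

Given:
- P(A) = 0.3071, P(B) = 0.6929
- P(D|A) = 0.0404, P(D|B) = 0.0850

Step 1: Find P(D)
P(D) = P(D|A)P(A) + P(D|B)P(B)
     = 0.0404 × 0.3071 + 0.0850 × 0.6929
     = 0.01240684 + 0.05889650
     = 0.07130334

Step 2: Apply Bayes' theorem
P(A|D) = P(D|A)P(A) / P(D)
       = 0.01240684 / 0.07130334
       = 0.1740


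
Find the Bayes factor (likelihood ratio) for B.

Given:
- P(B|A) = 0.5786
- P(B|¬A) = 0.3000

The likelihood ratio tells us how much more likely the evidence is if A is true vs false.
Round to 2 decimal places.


Likelihood Ratio (LR) = P(B|A) / P(B|¬A)

LR = 0.5786 / 0.3000
   = 1.93

The evidence is 1.93 times more likely if A is true than if A is false.
Since LR > 1, the evidence supports A over ¬A.


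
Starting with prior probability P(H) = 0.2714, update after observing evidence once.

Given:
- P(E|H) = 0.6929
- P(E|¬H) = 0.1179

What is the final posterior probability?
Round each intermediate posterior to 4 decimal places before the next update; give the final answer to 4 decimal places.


Sequential Bayesian updating:

Initial prior: P(H) = 0.2714

Update 1:
  P(E) = 0.6929 × 0.2714 + 0.1179 × 0.7286 = 0.18805306 + 0.08590194 = 0.27395500
  P(H|E) = 0.18805306 / 0.27395500 = 0.6864

Final posterior: 0.6864


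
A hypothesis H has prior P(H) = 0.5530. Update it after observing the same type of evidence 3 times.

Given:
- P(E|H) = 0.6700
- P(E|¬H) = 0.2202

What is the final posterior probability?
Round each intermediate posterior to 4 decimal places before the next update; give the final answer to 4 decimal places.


Sequential Bayesian updating:

Initial prior: P(H) = 0.5530

Update 1:
  P(E) = 0.6700 × 0.5530 + 0.2202 × 0.4470 = 0.37051000 + 0.09842940 = 0.46893940
  P(H|E) = 0.37051000 / 0.46893940 = 0.7901

Update 2:
  P(E) = 0.6700 × 0.7901 + 0.2202 × 0.2099 = 0.52936700 + 0.04621998 = 0.57558698
  P(H|E) = 0.52936700 / 0.57558698 = 0.9197

Update 3:
  P(E) = 0.6700 × 0.9197 + 0.2202 × 0.0803 = 0.61619900 + 0.01768206 = 0.63388106
  P(H|E) = 0.61619900 / 0.63388106 = 0.9721

Final posterior: 0.9721


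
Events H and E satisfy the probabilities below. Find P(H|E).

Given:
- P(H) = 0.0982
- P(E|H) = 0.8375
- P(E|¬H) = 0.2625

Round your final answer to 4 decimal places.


Bayes' theorem: P(H|E) = P(E|H) × P(H) / P(E)

Step 1: Calculate P(E) using law of total probability
P(E) = P(E|H)P(H) + P(E|¬H)P(¬H)
     = 0.8375 × 0.0982 + 0.2625 × 0.9018
     = 0.08224250 + 0.23672250
     = 0.31896500

Step 2: Apply Bayes' theorem
P(H|E) = P(E|H) × P(H) / P(E)
       = 0.08224250 / 0.31896500
       = 0.2578


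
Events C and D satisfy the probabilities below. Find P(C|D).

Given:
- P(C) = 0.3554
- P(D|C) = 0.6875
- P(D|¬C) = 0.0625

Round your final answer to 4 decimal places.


Bayes' theorem: P(C|D) = P(D|C) × P(C) / P(D)

Step 1: Calculate P(D) using law of total probability
P(D) = P(D|C)P(C) + P(D|¬C)P(¬C)
     = 0.6875 × 0.3554 + 0.0625 × 0.6446
     = 0.24433750 + 0.04028750
     = 0.28462500

Step 2: Apply Bayes' theorem
P(C|D) = P(D|C) × P(C) / P(D)
       = 0.24433750 / 0.28462500
       = 0.8585


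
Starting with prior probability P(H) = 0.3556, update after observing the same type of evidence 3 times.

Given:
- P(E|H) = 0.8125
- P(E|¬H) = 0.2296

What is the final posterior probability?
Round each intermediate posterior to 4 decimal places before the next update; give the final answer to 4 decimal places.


Sequential Bayesian updating:

Initial prior: P(H) = 0.3556

Update 1:
  P(E) = 0.8125 × 0.3556 + 0.2296 × 0.6444 = 0.28892500 + 0.14795424 = 0.43687924
  P(H|E) = 0.28892500 / 0.43687924 = 0.6613

Update 2:
  P(E) = 0.8125 × 0.6613 + 0.2296 × 0.3387 = 0.53730625 + 0.07776552 = 0.61507177
  P(H|E) = 0.53730625 / 0.61507177 = 0.8736

Update 3:
  P(E) = 0.8125 × 0.8736 + 0.2296 × 0.1264 = 0.70980000 + 0.02902144 = 0.73882144
  P(H|E) = 0.70980000 / 0.73882144 = 0.9607

Final posterior: 0.9607


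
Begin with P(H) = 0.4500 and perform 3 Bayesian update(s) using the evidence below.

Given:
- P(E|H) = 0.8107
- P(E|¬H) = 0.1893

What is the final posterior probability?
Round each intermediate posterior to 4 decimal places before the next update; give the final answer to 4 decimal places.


Sequential Bayesian updating:

Initial prior: P(H) = 0.4500

Update 1:
  P(E) = 0.8107 × 0.4500 + 0.1893 × 0.5500 = 0.36481500 + 0.10411500 = 0.46893000
  P(H|E) = 0.36481500 / 0.46893000 = 0.7780

Update 2:
  P(E) = 0.8107 × 0.7780 + 0.1893 × 0.2220 = 0.63072460 + 0.04202460 = 0.67274920
  P(H|E) = 0.63072460 / 0.67274920 = 0.9375

Update 3:
  P(E) = 0.8107 × 0.9375 + 0.1893 × 0.0625 = 0.76003125 + 0.01183125 = 0.77186250
  P(H|E) = 0.76003125 / 0.77186250 = 0.9847

Final posterior: 0.9847


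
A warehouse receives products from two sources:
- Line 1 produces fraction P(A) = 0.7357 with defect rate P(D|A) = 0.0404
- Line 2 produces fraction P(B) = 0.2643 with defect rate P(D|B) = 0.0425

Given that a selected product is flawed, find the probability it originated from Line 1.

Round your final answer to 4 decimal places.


Let A = from Line 1, D = flawed

Given:
- P(A) = 0.7357, P(B) = 0.2643
- P(D|A) = 0.0404, P(D|B) = 0.0425

Step 1: Find P(D)
P(D) = P(D|A)P(A) + P(D|B)P(B)
     = 0.0404 × 0.7357 + 0.0425 × 0.2643
     = 0.02972228 + 0.01123275
     = 0.04095503

Step 2: Apply Bayes' theorem
P(A|D) = P(D|A)P(A) / P(D)
       = 0.02972228 / 0.04095503
       = 0.7257


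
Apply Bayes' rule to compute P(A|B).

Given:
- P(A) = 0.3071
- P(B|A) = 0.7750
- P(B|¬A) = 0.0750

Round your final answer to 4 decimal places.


Bayes' theorem: P(A|B) = P(B|A) × P(A) / P(B)

Step 1: Calculate P(B) using law of total probability
P(B) = P(B|A)P(A) + P(B|¬A)P(¬A)
     = 0.7750 × 0.3071 + 0.0750 × 0.6929
     = 0.23800250 + 0.05196750
     = 0.28997000

Step 2: Apply Bayes' theorem
P(A|B) = P(B|A) × P(A) / P(B)
       = 0.23800250 / 0.28997000
       = 0.8208


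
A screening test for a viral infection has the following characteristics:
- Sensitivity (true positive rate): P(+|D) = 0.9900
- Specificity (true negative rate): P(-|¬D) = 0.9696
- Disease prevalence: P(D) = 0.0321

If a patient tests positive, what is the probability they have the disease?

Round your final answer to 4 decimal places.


Let D = has disease, + = positive test

Given:
- P(D) = 0.0321 (prevalence)
- P(+|D) = 0.9900 (sensitivity)
- P(-|¬D) = 0.9696 (specificity)
- P(+|¬D) = 0.0304 (false positive rate = 1 - specificity)

Step 1: Find P(+)
P(+) = P(+|D)P(D) + P(+|¬D)P(¬D)
     = 0.9900 × 0.0321 + 0.0304 × 0.9679
     = 0.03177900 + 0.02942416
     = 0.06120316

Step 2: Apply Bayes' theorem for P(D|+)
P(D|+) = P(+|D)P(D) / P(+)
       = 0.03177900 / 0.06120316
       = 0.5192


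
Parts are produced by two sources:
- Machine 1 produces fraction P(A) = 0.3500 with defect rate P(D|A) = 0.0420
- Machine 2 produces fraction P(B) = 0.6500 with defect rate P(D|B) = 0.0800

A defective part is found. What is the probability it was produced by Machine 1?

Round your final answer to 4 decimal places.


Let A = from Machine 1, D = defective

Given:
- P(A) = 0.3500, P(B) = 0.6500
- P(D|A) = 0.0420, P(D|B) = 0.0800

Step 1: Find P(D)
P(D) = P(D|A)P(A) + P(D|B)P(B)
     = 0.0420 × 0.3500 + 0.0800 × 0.6500
     = 0.01470000 + 0.05200000
     = 0.06670000

Step 2: Apply Bayes' theorem
P(A|D) = P(D|A)P(A) / P(D)
       = 0.01470000 / 0.06670000
       = 0.2204


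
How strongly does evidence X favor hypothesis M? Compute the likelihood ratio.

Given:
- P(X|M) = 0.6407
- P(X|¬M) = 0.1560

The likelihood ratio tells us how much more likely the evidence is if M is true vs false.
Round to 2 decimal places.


Likelihood Ratio (LR) = P(X|M) / P(X|¬M)

LR = 0.6407 / 0.1560
   = 4.11

The evidence is 4.11 times more likely if M is true than if M is false.
Since LR > 1, the evidence supports M over ¬M.


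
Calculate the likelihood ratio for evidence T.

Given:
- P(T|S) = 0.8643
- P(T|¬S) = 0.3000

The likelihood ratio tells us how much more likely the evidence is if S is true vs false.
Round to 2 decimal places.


Likelihood Ratio (LR) = P(T|S) / P(T|¬S)

LR = 0.8643 / 0.3000
   = 2.88

The evidence is 2.88 times more likely if S is true than if S is false.
Since LR > 1, the evidence supports S over ¬S.
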